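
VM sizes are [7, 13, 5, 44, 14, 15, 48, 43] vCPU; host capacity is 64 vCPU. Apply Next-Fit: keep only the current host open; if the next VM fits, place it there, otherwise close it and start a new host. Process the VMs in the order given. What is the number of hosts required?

4

7 vCPU → host 1 (remaining 57 vCPU)
13 vCPU → host 1 (remaining 44 vCPU)
5 vCPU → host 1 (remaining 39 vCPU)
44 vCPU → host 2 (remaining 20 vCPU)
14 vCPU → host 2 (remaining 6 vCPU)
15 vCPU → host 3 (remaining 49 vCPU)
48 vCPU → host 3 (remaining 1 vCPU)
43 vCPU → host 4 (remaining 21 vCPU)
Final hosts: [7,13,5] [44,14] [15,48] [43].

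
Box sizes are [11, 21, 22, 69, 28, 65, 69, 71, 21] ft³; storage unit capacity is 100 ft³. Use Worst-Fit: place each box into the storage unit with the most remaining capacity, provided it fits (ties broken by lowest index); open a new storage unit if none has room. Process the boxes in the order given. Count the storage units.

5

storage unit 1: place 11 ft³, 89 ft³ left
storage unit 1: place 21 ft³, 68 ft³ left
storage unit 1: place 22 ft³, 46 ft³ left
storage unit 2: place 69 ft³, 31 ft³ left
storage unit 1: place 28 ft³, 18 ft³ left
storage unit 3: place 65 ft³, 35 ft³ left
storage unit 4: place 69 ft³, 31 ft³ left
storage unit 5: place 71 ft³, 29 ft³ left
storage unit 3: place 21 ft³, 14 ft³ left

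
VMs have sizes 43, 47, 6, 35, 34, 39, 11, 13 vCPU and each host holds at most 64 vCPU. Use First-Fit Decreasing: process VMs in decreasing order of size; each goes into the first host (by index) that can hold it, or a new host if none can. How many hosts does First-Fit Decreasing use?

5

Sorted descending: 47, 43, 39, 35, 34, 13, 11, 6.
host 1: place 47 vCPU, 17 vCPU left
host 2: place 43 vCPU, 21 vCPU left
host 3: place 39 vCPU, 25 vCPU left
host 4: place 35 vCPU, 29 vCPU left
host 5: place 34 vCPU, 30 vCPU left
host 1: place 13 vCPU, 4 vCPU left
host 2: place 11 vCPU, 10 vCPU left
host 2: place 6 vCPU, 4 vCPU left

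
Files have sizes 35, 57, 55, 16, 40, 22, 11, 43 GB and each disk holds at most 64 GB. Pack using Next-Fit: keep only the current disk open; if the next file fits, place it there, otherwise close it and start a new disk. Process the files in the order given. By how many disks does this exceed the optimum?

Next-Fit: [35] [57] [55] [16,40] [22,11] [43] → 6 disks.
Total size 279 GB; any packing needs at least ⌈279/64⌉ = 5 disks.
An optimal packing achieves that bound: [57] [55] [43,16] [40,22] [35,11] → 5 disks.
Excess: 6 − 5 = 1.

1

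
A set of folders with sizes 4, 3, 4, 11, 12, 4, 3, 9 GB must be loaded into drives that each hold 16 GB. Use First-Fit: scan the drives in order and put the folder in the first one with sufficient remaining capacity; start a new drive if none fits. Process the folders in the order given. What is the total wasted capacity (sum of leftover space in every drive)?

14

4 GB → drive 1 (remaining 12 GB)
3 GB → drive 1 (remaining 9 GB)
4 GB → drive 1 (remaining 5 GB)
11 GB → drive 2 (remaining 5 GB)
12 GB → drive 3 (remaining 4 GB)
4 GB → drive 1 (remaining 1 GB)
3 GB → drive 2 (remaining 2 GB)
9 GB → drive 4 (remaining 7 GB)
4 drives × 16 GB = 64 GB; used 50 GB; unused 14 GB.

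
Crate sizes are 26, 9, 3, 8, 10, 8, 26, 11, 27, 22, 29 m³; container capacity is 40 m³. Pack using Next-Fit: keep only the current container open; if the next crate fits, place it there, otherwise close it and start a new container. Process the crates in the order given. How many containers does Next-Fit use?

26 m³ → container 1 (remaining 14 m³)
9 m³ → container 1 (remaining 5 m³)
3 m³ → container 1 (remaining 2 m³)
8 m³ → container 2 (remaining 32 m³)
10 m³ → container 2 (remaining 22 m³)
8 m³ → container 2 (remaining 14 m³)
26 m³ → container 3 (remaining 14 m³)
11 m³ → container 3 (remaining 3 m³)
27 m³ → container 4 (remaining 13 m³)
22 m³ → container 5 (remaining 18 m³)
29 m³ → container 6 (remaining 11 m³)
Final containers: [26,9,3] [8,10,8] [26,11] [27] [22] [29].

6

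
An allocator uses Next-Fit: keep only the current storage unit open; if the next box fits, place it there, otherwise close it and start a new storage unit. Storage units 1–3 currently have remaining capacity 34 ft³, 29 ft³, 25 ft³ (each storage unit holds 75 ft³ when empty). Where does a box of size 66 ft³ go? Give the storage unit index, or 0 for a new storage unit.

0

Next-Fit only looks at storage unit 3, which has 25 ft³ free.
66 ft³ does not fit, so a new storage unit is opened.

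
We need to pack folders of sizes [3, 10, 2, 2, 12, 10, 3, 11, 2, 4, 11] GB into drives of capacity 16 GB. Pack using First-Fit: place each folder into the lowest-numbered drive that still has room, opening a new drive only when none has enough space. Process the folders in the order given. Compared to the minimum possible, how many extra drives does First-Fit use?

0

First-Fit: [3,10,2] [2,12,2] [10,3] [11,4] [11] → 5 drives.
Total size 70 GB; any packing needs at least ⌈70/16⌉ = 5 drives.
So 5 is already optimal.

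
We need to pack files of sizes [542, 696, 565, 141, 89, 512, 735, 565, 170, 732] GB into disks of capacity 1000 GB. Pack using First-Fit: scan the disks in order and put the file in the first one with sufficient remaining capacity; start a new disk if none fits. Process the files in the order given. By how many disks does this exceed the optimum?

0

First-Fit: [542,141,89,170] [696] [565] [512] [735] [565] [732] → 7 disks.
7 files exceed 500 GB (half the capacity), and no two of those can share a disk, so at least 7 disks are needed.
So 7 is already optimal.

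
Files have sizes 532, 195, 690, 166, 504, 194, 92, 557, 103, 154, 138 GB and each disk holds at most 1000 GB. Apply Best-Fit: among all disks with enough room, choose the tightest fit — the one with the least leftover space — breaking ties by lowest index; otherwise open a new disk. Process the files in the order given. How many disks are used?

disk 1: place 532 GB, 468 GB left
disk 1: place 195 GB, 273 GB left
disk 2: place 690 GB, 310 GB left
disk 1: place 166 GB, 107 GB left
disk 3: place 504 GB, 496 GB left
disk 2: place 194 GB, 116 GB left
disk 1: place 92 GB, 15 GB left
disk 4: place 557 GB, 443 GB left
disk 2: place 103 GB, 13 GB left
disk 4: place 154 GB, 289 GB left
disk 4: place 138 GB, 151 GB left

4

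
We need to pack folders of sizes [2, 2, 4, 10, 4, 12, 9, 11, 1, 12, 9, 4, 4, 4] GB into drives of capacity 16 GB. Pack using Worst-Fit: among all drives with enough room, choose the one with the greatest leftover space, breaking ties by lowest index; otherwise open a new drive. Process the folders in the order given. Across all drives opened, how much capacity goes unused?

24

Put 2 GB in drive 1; 14 GB remain.
Put 2 GB in drive 1; 12 GB remain.
Put 4 GB in drive 1; 8 GB remain.
Put 10 GB in drive 2; 6 GB remain.
Put 4 GB in drive 1; 4 GB remain.
Put 12 GB in drive 3; 4 GB remain.
Put 9 GB in drive 4; 7 GB remain.
Put 11 GB in drive 5; 5 GB remain.
Put 1 GB in drive 4; 6 GB remain.
Put 12 GB in drive 6; 4 GB remain.
Put 9 GB in drive 7; 7 GB remain.
Put 4 GB in drive 7; 3 GB remain.
Put 4 GB in drive 2; 2 GB remain.
Put 4 GB in drive 4; 2 GB remain.
7 drives × 16 GB = 112 GB; used 88 GB; unused 24 GB.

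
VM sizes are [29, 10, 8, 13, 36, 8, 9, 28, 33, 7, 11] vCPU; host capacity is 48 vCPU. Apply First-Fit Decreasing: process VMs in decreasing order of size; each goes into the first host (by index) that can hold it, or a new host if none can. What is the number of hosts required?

5 hosts

Sorted descending: 36, 33, 29, 28, 13, 11, 10, 9, 8, 8, 7.
36 vCPU → host 1 (remaining 12 vCPU)
33 vCPU → host 2 (remaining 15 vCPU)
29 vCPU → host 3 (remaining 19 vCPU)
28 vCPU → host 4 (remaining 20 vCPU)
13 vCPU → host 2 (remaining 2 vCPU)
11 vCPU → host 1 (remaining 1 vCPU)
10 vCPU → host 3 (remaining 9 vCPU)
9 vCPU → host 3 (remaining 0 vCPU)
8 vCPU → host 4 (remaining 12 vCPU)
8 vCPU → host 4 (remaining 4 vCPU)
7 vCPU → host 5 (remaining 41 vCPU)
Final hosts: [36,11] [33,13] [29,10,9] [28,8,8] [7].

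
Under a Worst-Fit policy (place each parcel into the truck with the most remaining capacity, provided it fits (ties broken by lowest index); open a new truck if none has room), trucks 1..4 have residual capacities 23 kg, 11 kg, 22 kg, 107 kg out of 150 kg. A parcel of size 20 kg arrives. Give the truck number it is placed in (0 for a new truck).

Trucks with room: truck 1 (23 kg), truck 3 (22 kg), truck 4 (107 kg).
Most room is truck 4 with 107 kg free.

4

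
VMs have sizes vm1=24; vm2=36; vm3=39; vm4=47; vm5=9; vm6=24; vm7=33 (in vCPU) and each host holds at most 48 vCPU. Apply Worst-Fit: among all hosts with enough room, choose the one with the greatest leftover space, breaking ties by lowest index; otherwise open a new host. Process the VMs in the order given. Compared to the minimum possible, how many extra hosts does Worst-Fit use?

Worst-Fit: [24,9] [36] [39] [47] [24] [33] → 6 hosts.
Total size 212 vCPU; any packing needs at least ⌈212/48⌉ = 5 hosts.
An optimal packing achieves that bound: [47] [39,9] [36] [33] [24,24] → 5 hosts.
Excess: 6 − 5 = 1.

1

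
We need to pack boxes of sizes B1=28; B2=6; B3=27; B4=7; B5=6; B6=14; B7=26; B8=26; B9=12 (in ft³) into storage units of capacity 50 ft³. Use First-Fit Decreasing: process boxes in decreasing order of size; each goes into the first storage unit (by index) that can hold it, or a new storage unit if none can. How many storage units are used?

Sorted descending: 28, 27, 26, 26, 14, 12, 7, 6, 6.
Put 28 ft³ in storage unit 1; 22 ft³ remain.
Put 27 ft³ in storage unit 2; 23 ft³ remain.
Put 26 ft³ in storage unit 3; 24 ft³ remain.
Put 26 ft³ in storage unit 4; 24 ft³ remain.
Put 14 ft³ in storage unit 1; 8 ft³ remain.
Put 12 ft³ in storage unit 2; 11 ft³ remain.
Put 7 ft³ in storage unit 1; 1 ft³ remain.
Put 6 ft³ in storage unit 2; 5 ft³ remain.
Put 6 ft³ in storage unit 3; 18 ft³ remain.

4 storage units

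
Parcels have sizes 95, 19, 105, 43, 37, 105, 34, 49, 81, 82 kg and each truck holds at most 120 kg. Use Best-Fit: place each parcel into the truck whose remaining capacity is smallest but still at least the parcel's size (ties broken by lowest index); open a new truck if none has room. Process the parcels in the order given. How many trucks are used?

95 kg → truck 1 (remaining 25 kg)
19 kg → truck 1 (remaining 6 kg)
105 kg → truck 2 (remaining 15 kg)
43 kg → truck 3 (remaining 77 kg)
37 kg → truck 3 (remaining 40 kg)
105 kg → truck 4 (remaining 15 kg)
34 kg → truck 3 (remaining 6 kg)
49 kg → truck 5 (remaining 71 kg)
81 kg → truck 6 (remaining 39 kg)
82 kg → truck 7 (remaining 38 kg)

7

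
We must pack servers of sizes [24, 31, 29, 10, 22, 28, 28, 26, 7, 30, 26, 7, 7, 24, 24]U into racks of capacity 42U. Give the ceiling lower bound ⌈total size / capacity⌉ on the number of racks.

8 racks

Total size = 24 + 31 + 29 + 10 + 22 + 28 + 28 + 26 + 7 + 30 + 26 + 7 + 7 + 24 + 24 = 323U.
⌈323 / 42⌉ = 8.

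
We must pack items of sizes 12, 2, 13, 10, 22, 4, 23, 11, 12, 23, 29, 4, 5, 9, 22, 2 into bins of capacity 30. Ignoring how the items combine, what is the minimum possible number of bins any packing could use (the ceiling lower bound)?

7 bins

Total size = 12 + 2 + 13 + 10 + 22 + 4 + 23 + 11 + 12 + 23 + 29 + 4 + 5 + 9 + 22 + 2 = 203.
⌈203 / 30⌉ = 7.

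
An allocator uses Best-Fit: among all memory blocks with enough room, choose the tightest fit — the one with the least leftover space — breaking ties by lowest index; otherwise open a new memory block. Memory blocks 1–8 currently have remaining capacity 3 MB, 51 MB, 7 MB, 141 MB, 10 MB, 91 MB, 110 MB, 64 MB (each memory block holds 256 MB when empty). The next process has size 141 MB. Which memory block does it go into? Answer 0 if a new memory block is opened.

Memory blocks with room: memory block 4 (141 MB).
Tightest fit is memory block 4 with 141 MB free.

4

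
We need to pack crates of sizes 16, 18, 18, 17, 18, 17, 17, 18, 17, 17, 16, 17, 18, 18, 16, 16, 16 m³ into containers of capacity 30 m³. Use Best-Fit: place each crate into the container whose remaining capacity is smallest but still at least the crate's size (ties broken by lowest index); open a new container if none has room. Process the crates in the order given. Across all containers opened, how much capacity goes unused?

container 1: place 16 m³, 14 m³ left
container 2: place 18 m³, 12 m³ left
container 3: place 18 m³, 12 m³ left
container 4: place 17 m³, 13 m³ left
container 5: place 18 m³, 12 m³ left
container 6: place 17 m³, 13 m³ left
container 7: place 17 m³, 13 m³ left
container 8: place 18 m³, 12 m³ left
container 9: place 17 m³, 13 m³ left
container 10: place 17 m³, 13 m³ left
container 11: place 16 m³, 14 m³ left
container 12: place 17 m³, 13 m³ left
container 13: place 18 m³, 12 m³ left
container 14: place 18 m³, 12 m³ left
container 15: place 16 m³, 14 m³ left
container 16: place 16 m³, 14 m³ left
container 17: place 16 m³, 14 m³ left
17 containers × 30 m³ = 510 m³; used 290 m³; unused 220 m³.

220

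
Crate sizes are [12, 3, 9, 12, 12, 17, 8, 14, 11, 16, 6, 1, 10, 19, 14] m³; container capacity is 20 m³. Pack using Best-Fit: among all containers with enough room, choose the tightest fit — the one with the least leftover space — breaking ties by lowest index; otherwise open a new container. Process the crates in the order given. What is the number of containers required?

10 containers

Put 12 m³ in container 1; 8 m³ remain.
Put 3 m³ in container 1; 5 m³ remain.
Put 9 m³ in container 2; 11 m³ remain.
Put 12 m³ in container 3; 8 m³ remain.
Put 12 m³ in container 4; 8 m³ remain.
Put 17 m³ in container 5; 3 m³ remain.
Put 8 m³ in container 3; 0 m³ remain.
Put 14 m³ in container 6; 6 m³ remain.
Put 11 m³ in container 2; 0 m³ remain.
Put 16 m³ in container 7; 4 m³ remain.
Put 6 m³ in container 6; 0 m³ remain.
Put 1 m³ in container 5; 2 m³ remain.
Put 10 m³ in container 8; 10 m³ remain.
Put 19 m³ in container 9; 1 m³ remain.
Put 14 m³ in container 10; 6 m³ remain.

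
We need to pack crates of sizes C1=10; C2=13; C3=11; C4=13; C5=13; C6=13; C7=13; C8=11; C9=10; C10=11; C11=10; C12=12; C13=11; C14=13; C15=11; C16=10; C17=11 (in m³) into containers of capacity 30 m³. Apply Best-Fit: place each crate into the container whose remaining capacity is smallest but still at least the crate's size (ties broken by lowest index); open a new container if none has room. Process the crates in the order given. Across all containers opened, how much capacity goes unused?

Put C1 (10 m³) in container 1; 20 m³ remain.
Put C2 (13 m³) in container 1; 7 m³ remain.
Put C3 (11 m³) in container 2; 19 m³ remain.
Put C4 (13 m³) in container 2; 6 m³ remain.
Put C5 (13 m³) in container 3; 17 m³ remain.
Put C6 (13 m³) in container 3; 4 m³ remain.
Put C7 (13 m³) in container 4; 17 m³ remain.
Put C8 (11 m³) in container 4; 6 m³ remain.
Put C9 (10 m³) in container 5; 20 m³ remain.
Put C10 (11 m³) in container 5; 9 m³ remain.
Put C11 (10 m³) in container 6; 20 m³ remain.
Put C12 (12 m³) in container 6; 8 m³ remain.
Put C13 (11 m³) in container 7; 19 m³ remain.
Put C14 (13 m³) in container 7; 6 m³ remain.
Put C15 (11 m³) in container 8; 19 m³ remain.
Put C16 (10 m³) in container 8; 9 m³ remain.
Put C17 (11 m³) in container 9; 19 m³ remain.
9 containers × 30 m³ = 270 m³; used 196 m³; unused 74 m³.

74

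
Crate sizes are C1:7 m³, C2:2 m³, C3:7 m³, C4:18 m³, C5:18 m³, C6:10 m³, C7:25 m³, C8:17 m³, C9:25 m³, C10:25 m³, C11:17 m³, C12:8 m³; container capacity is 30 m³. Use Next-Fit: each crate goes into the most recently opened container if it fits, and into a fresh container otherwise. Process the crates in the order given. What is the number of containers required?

Put C1 (7 m³) in container 1; 23 m³ remain.
Put C2 (2 m³) in container 1; 21 m³ remain.
Put C3 (7 m³) in container 1; 14 m³ remain.
Put C4 (18 m³) in container 2; 12 m³ remain.
Put C5 (18 m³) in container 3; 12 m³ remain.
Put C6 (10 m³) in container 3; 2 m³ remain.
Put C7 (25 m³) in container 4; 5 m³ remain.
Put C8 (17 m³) in container 5; 13 m³ remain.
Put C9 (25 m³) in container 6; 5 m³ remain.
Put C10 (25 m³) in container 7; 5 m³ remain.
Put C11 (17 m³) in container 8; 13 m³ remain.
Put C12 (8 m³) in container 8; 5 m³ remain.

8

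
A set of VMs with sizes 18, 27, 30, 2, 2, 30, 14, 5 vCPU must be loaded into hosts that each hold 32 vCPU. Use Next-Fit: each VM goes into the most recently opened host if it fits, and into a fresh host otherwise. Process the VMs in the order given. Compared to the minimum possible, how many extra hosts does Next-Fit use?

Next-Fit: [18] [27] [30,2] [2,30] [14,5] → 5 hosts.
Total size 128 vCPU; any packing needs at least ⌈128/32⌉ = 4 hosts.
An optimal packing achieves that bound: [30,2] [30,2] [27,5] [18,14] → 4 hosts.
Excess: 5 − 4 = 1.

1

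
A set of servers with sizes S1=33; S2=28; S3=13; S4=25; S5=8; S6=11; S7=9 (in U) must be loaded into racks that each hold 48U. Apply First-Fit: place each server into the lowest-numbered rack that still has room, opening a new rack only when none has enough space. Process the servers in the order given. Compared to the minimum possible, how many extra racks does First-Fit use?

First-Fit: [33,13] [28,8,11] [25,9] → 3 racks.
Total size 127U; any packing needs at least ⌈127/48⌉ = 3 racks.
So 3 is already optimal.

0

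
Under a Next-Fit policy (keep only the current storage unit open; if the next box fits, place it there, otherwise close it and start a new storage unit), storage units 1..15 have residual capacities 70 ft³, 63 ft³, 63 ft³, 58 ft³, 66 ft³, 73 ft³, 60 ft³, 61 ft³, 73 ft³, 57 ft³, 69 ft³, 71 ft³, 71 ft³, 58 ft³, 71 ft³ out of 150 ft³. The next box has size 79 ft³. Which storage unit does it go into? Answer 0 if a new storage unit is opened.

0

Next-Fit only looks at storage unit 15, which has 71 ft³ free.
79 ft³ does not fit, so a new storage unit is opened.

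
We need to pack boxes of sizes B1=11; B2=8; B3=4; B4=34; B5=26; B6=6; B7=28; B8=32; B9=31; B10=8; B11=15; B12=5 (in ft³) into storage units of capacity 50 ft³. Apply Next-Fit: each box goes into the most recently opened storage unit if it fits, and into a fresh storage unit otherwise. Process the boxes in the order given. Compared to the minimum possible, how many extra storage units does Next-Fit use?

2

Next-Fit: [11,8,4] [34] [26,6] [28] [32] [31,8] [15,5] → 7 storage units.
Total size 208 ft³; any packing needs at least ⌈208/50⌉ = 5 storage units.
An optimal packing achieves that bound: [34,15] [32,11,6] [31,8,8] [28,5,4] [26] → 5 storage units.
Excess: 7 − 5 = 2.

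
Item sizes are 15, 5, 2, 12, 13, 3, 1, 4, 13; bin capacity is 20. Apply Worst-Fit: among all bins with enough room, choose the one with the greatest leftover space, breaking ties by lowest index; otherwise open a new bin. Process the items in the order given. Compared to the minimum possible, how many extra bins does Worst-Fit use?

Worst-Fit: [15,5] [2,12,1,4] [13,3] [13] → 4 bins.
Total size 68; any packing needs at least ⌈68/20⌉ = 4 bins.
So 4 is already optimal.

0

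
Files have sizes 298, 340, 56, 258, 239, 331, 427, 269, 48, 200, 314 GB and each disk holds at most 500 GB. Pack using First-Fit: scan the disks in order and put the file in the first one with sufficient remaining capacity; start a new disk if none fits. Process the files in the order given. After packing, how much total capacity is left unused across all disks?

720

disk 1: place 298 GB, 202 GB left
disk 2: place 340 GB, 160 GB left
disk 1: place 56 GB, 146 GB left
disk 3: place 258 GB, 242 GB left
disk 3: place 239 GB, 3 GB left
disk 4: place 331 GB, 169 GB left
disk 5: place 427 GB, 73 GB left
disk 6: place 269 GB, 231 GB left
disk 1: place 48 GB, 98 GB left
disk 6: place 200 GB, 31 GB left
disk 7: place 314 GB, 186 GB left
7 disks × 500 GB = 3500 GB; used 2780 GB; unused 720 GB.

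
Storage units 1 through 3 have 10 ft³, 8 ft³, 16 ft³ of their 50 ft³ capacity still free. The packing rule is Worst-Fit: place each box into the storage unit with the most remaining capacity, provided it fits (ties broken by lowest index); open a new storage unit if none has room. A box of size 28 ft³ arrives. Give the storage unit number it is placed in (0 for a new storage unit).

No storage unit has ≥ 28 ft³ free, so a new storage unit is opened.

0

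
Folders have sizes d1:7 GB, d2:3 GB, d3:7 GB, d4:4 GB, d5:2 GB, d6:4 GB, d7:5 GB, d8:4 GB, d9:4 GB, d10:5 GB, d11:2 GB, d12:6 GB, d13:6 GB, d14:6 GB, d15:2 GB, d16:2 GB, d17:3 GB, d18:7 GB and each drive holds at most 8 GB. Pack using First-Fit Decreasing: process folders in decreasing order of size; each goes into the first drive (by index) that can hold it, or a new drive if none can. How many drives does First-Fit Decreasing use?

11

Sorted descending: 7, 7, 7, 6, 6, 6, 5, 5, 4, 4, 4, 4, 3, 3, 2, 2, 2, 2.
Put 7 GB in drive 1; 1 GB remain.
Put 7 GB in drive 2; 1 GB remain.
Put 7 GB in drive 3; 1 GB remain.
Put 6 GB in drive 4; 2 GB remain.
Put 6 GB in drive 5; 2 GB remain.
Put 6 GB in drive 6; 2 GB remain.
Put 5 GB in drive 7; 3 GB remain.
Put 5 GB in drive 8; 3 GB remain.
Put 4 GB in drive 9; 4 GB remain.
Put 4 GB in drive 9; 0 GB remain.
Put 4 GB in drive 10; 4 GB remain.
Put 4 GB in drive 10; 0 GB remain.
Put 3 GB in drive 7; 0 GB remain.
Put 3 GB in drive 8; 0 GB remain.
Put 2 GB in drive 4; 0 GB remain.
Put 2 GB in drive 5; 0 GB remain.
Put 2 GB in drive 6; 0 GB remain.
Put 2 GB in drive 11; 6 GB remain.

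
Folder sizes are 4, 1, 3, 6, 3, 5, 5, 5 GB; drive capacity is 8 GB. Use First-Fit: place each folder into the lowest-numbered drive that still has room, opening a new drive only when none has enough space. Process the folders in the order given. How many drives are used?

drive 1: place 4 GB, 4 GB left
drive 1: place 1 GB, 3 GB left
drive 1: place 3 GB, 0 GB left
drive 2: place 6 GB, 2 GB left
drive 3: place 3 GB, 5 GB left
drive 3: place 5 GB, 0 GB left
drive 4: place 5 GB, 3 GB left
drive 5: place 5 GB, 3 GB left
Final drives: [4,1,3] [6] [3,5] [5] [5].

5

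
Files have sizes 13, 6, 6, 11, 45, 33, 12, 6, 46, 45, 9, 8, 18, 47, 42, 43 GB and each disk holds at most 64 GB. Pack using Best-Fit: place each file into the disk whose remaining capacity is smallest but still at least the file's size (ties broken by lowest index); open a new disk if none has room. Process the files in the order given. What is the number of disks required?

8

disk 1: place 13 GB, 51 GB left
disk 1: place 6 GB, 45 GB left
disk 1: place 6 GB, 39 GB left
disk 1: place 11 GB, 28 GB left
disk 2: place 45 GB, 19 GB left
disk 3: place 33 GB, 31 GB left
disk 2: place 12 GB, 7 GB left
disk 2: place 6 GB, 1 GB left
disk 4: place 46 GB, 18 GB left
disk 5: place 45 GB, 19 GB left
disk 4: place 9 GB, 9 GB left
disk 4: place 8 GB, 1 GB left
disk 5: place 18 GB, 1 GB left
disk 6: place 47 GB, 17 GB left
disk 7: place 42 GB, 22 GB left
disk 8: place 43 GB, 21 GB left
Final disks: [13,6,6,11] [45,12,6] [33] [46,9,8] [45,18] [47] [42] [43].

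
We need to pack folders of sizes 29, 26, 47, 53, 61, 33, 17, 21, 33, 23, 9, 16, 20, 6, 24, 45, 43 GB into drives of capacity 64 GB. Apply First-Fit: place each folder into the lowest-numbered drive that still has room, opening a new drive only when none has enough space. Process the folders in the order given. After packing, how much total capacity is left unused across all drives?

70

29 GB → drive 1 (remaining 35 GB)
26 GB → drive 1 (remaining 9 GB)
47 GB → drive 2 (remaining 17 GB)
53 GB → drive 3 (remaining 11 GB)
61 GB → drive 4 (remaining 3 GB)
33 GB → drive 5 (remaining 31 GB)
17 GB → drive 2 (remaining 0 GB)
21 GB → drive 5 (remaining 10 GB)
33 GB → drive 6 (remaining 31 GB)
23 GB → drive 6 (remaining 8 GB)
9 GB → drive 1 (remaining 0 GB)
16 GB → drive 7 (remaining 48 GB)
20 GB → drive 7 (remaining 28 GB)
6 GB → drive 3 (remaining 5 GB)
24 GB → drive 7 (remaining 4 GB)
45 GB → drive 8 (remaining 19 GB)
43 GB → drive 9 (remaining 21 GB)
9 drives × 64 GB = 576 GB; used 506 GB; unused 70 GB.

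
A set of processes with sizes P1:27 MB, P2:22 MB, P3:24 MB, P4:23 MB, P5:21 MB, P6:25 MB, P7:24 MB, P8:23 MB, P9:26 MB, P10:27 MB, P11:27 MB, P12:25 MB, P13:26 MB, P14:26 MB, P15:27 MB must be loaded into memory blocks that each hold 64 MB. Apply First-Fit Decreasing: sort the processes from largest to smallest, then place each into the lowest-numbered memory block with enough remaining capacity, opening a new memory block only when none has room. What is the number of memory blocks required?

Sorted descending: 27, 27, 27, 27, 26, 26, 26, 25, 25, 24, 24, 23, 23, 22, 21.
Put 27 MB in memory block 1; 37 MB remain.
Put 27 MB in memory block 1; 10 MB remain.
Put 27 MB in memory block 2; 37 MB remain.
Put 27 MB in memory block 2; 10 MB remain.
Put 26 MB in memory block 3; 38 MB remain.
Put 26 MB in memory block 3; 12 MB remain.
Put 26 MB in memory block 4; 38 MB remain.
Put 25 MB in memory block 4; 13 MB remain.
Put 25 MB in memory block 5; 39 MB remain.
Put 24 MB in memory block 5; 15 MB remain.
Put 24 MB in memory block 6; 40 MB remain.
Put 23 MB in memory block 6; 17 MB remain.
Put 23 MB in memory block 7; 41 MB remain.
Put 22 MB in memory block 7; 19 MB remain.
Put 21 MB in memory block 8; 43 MB remain.
Final memory blocks: [27,27] [27,27] [26,26] [26,25] [25,24] [24,23] [23,22] [21].

8 memory blocks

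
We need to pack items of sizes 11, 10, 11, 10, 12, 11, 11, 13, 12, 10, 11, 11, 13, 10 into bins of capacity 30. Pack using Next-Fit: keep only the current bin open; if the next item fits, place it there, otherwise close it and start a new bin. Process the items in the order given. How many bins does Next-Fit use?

bin 1: place 11, 19 left
bin 1: place 10, 9 left
bin 2: place 11, 19 left
bin 2: place 10, 9 left
bin 3: place 12, 18 left
bin 3: place 11, 7 left
bin 4: place 11, 19 left
bin 4: place 13, 6 left
bin 5: place 12, 18 left
bin 5: place 10, 8 left
bin 6: place 11, 19 left
bin 6: place 11, 8 left
bin 7: place 13, 17 left
bin 7: place 10, 7 left
Final bins: [11,10] [11,10] [12,11] [11,13] [12,10] [11,11] [13,10].

7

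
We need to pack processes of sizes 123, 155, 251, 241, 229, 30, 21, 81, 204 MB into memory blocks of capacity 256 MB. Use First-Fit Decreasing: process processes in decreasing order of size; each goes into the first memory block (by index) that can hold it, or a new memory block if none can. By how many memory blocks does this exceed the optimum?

First-Fit Decreasing: [251] [241] [229,21] [204,30] [155,81] [123] → 6 memory blocks.
Total size 1335 MB; any packing needs at least ⌈1335/256⌉ = 6 memory blocks.
So 6 is already optimal.

0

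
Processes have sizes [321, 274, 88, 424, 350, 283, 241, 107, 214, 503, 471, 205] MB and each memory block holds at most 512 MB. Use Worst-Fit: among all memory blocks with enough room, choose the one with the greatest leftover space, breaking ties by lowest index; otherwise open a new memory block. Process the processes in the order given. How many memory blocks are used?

9 memory blocks

321 MB → memory block 1 (remaining 191 MB)
274 MB → memory block 2 (remaining 238 MB)
88 MB → memory block 2 (remaining 150 MB)
424 MB → memory block 3 (remaining 88 MB)
350 MB → memory block 4 (remaining 162 MB)
283 MB → memory block 5 (remaining 229 MB)
241 MB → memory block 6 (remaining 271 MB)
107 MB → memory block 6 (remaining 164 MB)
214 MB → memory block 5 (remaining 15 MB)
503 MB → memory block 7 (remaining 9 MB)
471 MB → memory block 8 (remaining 41 MB)
205 MB → memory block 9 (remaining 307 MB)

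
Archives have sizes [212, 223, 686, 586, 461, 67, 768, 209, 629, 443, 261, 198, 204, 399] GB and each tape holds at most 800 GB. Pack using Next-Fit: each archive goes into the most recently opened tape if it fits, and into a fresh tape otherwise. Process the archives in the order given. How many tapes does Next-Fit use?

10

212 GB → tape 1 (remaining 588 GB)
223 GB → tape 1 (remaining 365 GB)
686 GB → tape 2 (remaining 114 GB)
586 GB → tape 3 (remaining 214 GB)
461 GB → tape 4 (remaining 339 GB)
67 GB → tape 4 (remaining 272 GB)
768 GB → tape 5 (remaining 32 GB)
209 GB → tape 6 (remaining 591 GB)
629 GB → tape 7 (remaining 171 GB)
443 GB → tape 8 (remaining 357 GB)
261 GB → tape 8 (remaining 96 GB)
198 GB → tape 9 (remaining 602 GB)
204 GB → tape 9 (remaining 398 GB)
399 GB → tape 10 (remaining 401 GB)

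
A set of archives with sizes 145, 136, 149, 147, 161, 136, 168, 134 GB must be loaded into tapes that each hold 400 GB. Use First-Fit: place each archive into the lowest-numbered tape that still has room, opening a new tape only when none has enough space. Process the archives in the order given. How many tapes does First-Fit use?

4

145 GB → tape 1 (remaining 255 GB)
136 GB → tape 1 (remaining 119 GB)
149 GB → tape 2 (remaining 251 GB)
147 GB → tape 2 (remaining 104 GB)
161 GB → tape 3 (remaining 239 GB)
136 GB → tape 3 (remaining 103 GB)
168 GB → tape 4 (remaining 232 GB)
134 GB → tape 4 (remaining 98 GB)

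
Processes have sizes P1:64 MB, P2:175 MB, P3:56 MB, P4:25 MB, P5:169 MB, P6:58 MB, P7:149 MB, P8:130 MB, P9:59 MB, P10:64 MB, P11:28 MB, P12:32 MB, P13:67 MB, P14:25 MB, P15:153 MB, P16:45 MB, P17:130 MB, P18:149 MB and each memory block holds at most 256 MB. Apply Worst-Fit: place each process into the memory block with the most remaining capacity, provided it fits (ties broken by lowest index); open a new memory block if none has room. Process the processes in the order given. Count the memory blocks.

P1 (64 MB) → memory block 1 (remaining 192 MB)
P2 (175 MB) → memory block 1 (remaining 17 MB)
P3 (56 MB) → memory block 2 (remaining 200 MB)
P4 (25 MB) → memory block 2 (remaining 175 MB)
P5 (169 MB) → memory block 2 (remaining 6 MB)
P6 (58 MB) → memory block 3 (remaining 198 MB)
P7 (149 MB) → memory block 3 (remaining 49 MB)
P8 (130 MB) → memory block 4 (remaining 126 MB)
P9 (59 MB) → memory block 4 (remaining 67 MB)
P10 (64 MB) → memory block 4 (remaining 3 MB)
P11 (28 MB) → memory block 3 (remaining 21 MB)
P12 (32 MB) → memory block 5 (remaining 224 MB)
P13 (67 MB) → memory block 5 (remaining 157 MB)
P14 (25 MB) → memory block 5 (remaining 132 MB)
P15 (153 MB) → memory block 6 (remaining 103 MB)
P16 (45 MB) → memory block 5 (remaining 87 MB)
P17 (130 MB) → memory block 7 (remaining 126 MB)
P18 (149 MB) → memory block 8 (remaining 107 MB)
Final memory blocks: [64,175] [56,25,169] [58,149,28] [130,59,64] [32,67,25,45] [153] [130] [149].

8 memory blocks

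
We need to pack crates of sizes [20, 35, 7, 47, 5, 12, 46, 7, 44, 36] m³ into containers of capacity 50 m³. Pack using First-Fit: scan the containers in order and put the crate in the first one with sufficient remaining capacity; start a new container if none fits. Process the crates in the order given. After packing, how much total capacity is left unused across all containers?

41

container 1: place 20 m³, 30 m³ left
container 2: place 35 m³, 15 m³ left
container 1: place 7 m³, 23 m³ left
container 3: place 47 m³, 3 m³ left
container 1: place 5 m³, 18 m³ left
container 1: place 12 m³, 6 m³ left
container 4: place 46 m³, 4 m³ left
container 2: place 7 m³, 8 m³ left
container 5: place 44 m³, 6 m³ left
container 6: place 36 m³, 14 m³ left
6 containers × 50 m³ = 300 m³; used 259 m³; unused 41 m³.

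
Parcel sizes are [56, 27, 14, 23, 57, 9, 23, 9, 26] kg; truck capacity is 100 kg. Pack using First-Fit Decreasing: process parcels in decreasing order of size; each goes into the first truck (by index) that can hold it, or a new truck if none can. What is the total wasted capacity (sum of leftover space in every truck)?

56

Sorted descending: 57, 56, 27, 26, 23, 23, 14, 9, 9.
57 kg → truck 1 (remaining 43 kg)
56 kg → truck 2 (remaining 44 kg)
27 kg → truck 1 (remaining 16 kg)
26 kg → truck 2 (remaining 18 kg)
23 kg → truck 3 (remaining 77 kg)
23 kg → truck 3 (remaining 54 kg)
14 kg → truck 1 (remaining 2 kg)
9 kg → truck 2 (remaining 9 kg)
9 kg → truck 2 (remaining 0 kg)
3 trucks × 100 kg = 300 kg; used 244 kg; unused 56 kg.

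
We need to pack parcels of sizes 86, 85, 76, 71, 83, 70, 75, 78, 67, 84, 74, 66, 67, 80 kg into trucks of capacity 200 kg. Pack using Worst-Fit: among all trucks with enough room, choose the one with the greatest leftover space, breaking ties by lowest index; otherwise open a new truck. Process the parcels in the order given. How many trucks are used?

7

truck 1: place 86 kg, 114 kg left
truck 1: place 85 kg, 29 kg left
truck 2: place 76 kg, 124 kg left
truck 2: place 71 kg, 53 kg left
truck 3: place 83 kg, 117 kg left
truck 3: place 70 kg, 47 kg left
truck 4: place 75 kg, 125 kg left
truck 4: place 78 kg, 47 kg left
truck 5: place 67 kg, 133 kg left
truck 5: place 84 kg, 49 kg left
truck 6: place 74 kg, 126 kg left
truck 6: place 66 kg, 60 kg left
truck 7: place 67 kg, 133 kg left
truck 7: place 80 kg, 53 kg left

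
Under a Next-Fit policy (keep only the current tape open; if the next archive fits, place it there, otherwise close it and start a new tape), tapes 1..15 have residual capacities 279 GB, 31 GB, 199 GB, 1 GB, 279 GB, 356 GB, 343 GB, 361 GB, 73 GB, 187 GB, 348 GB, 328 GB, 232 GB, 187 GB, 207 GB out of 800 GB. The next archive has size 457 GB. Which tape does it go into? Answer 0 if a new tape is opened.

Next-Fit only looks at tape 15, which has 207 GB free.
457 GB does not fit, so a new tape is opened.

0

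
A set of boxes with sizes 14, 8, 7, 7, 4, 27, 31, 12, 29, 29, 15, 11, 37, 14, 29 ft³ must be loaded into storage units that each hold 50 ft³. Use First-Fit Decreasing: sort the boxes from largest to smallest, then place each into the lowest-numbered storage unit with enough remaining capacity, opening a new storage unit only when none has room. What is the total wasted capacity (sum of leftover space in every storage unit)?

26

Sorted descending: 37, 31, 29, 29, 29, 27, 15, 14, 14, 12, 11, 8, 7, 7, 4.
37 ft³ → storage unit 1 (remaining 13 ft³)
31 ft³ → storage unit 2 (remaining 19 ft³)
29 ft³ → storage unit 3 (remaining 21 ft³)
29 ft³ → storage unit 4 (remaining 21 ft³)
29 ft³ → storage unit 5 (remaining 21 ft³)
27 ft³ → storage unit 6 (remaining 23 ft³)
15 ft³ → storage unit 2 (remaining 4 ft³)
14 ft³ → storage unit 3 (remaining 7 ft³)
14 ft³ → storage unit 4 (remaining 7 ft³)
12 ft³ → storage unit 1 (remaining 1 ft³)
11 ft³ → storage unit 5 (remaining 10 ft³)
8 ft³ → storage unit 5 (remaining 2 ft³)
7 ft³ → storage unit 3 (remaining 0 ft³)
7 ft³ → storage unit 4 (remaining 0 ft³)
4 ft³ → storage unit 2 (remaining 0 ft³)
6 storage units × 50 ft³ = 300 ft³; used 274 ft³; unused 26 ft³.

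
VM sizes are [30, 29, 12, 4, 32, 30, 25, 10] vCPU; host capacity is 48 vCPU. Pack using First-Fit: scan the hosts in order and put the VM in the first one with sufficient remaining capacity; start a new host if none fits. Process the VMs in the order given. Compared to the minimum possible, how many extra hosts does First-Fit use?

0

First-Fit: [30,12,4] [29,10] [32] [30] [25] → 5 hosts.
5 VMs exceed 24 vCPU (half the capacity), and no two of those can share a host, so at least 5 hosts are needed.
So 5 is already optimal.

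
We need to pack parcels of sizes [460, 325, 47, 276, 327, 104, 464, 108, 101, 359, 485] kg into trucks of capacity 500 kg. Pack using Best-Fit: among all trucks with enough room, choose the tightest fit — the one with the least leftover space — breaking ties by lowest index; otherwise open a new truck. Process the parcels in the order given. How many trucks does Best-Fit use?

7 trucks

460 kg → truck 1 (remaining 40 kg)
325 kg → truck 2 (remaining 175 kg)
47 kg → truck 2 (remaining 128 kg)
276 kg → truck 3 (remaining 224 kg)
327 kg → truck 4 (remaining 173 kg)
104 kg → truck 2 (remaining 24 kg)
464 kg → truck 5 (remaining 36 kg)
108 kg → truck 4 (remaining 65 kg)
101 kg → truck 3 (remaining 123 kg)
359 kg → truck 6 (remaining 141 kg)
485 kg → truck 7 (remaining 15 kg)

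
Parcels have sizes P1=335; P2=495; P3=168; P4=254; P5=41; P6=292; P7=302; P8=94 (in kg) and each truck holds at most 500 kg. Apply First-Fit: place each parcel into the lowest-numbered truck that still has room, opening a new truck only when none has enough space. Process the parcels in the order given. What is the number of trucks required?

P1 (335 kg) → truck 1 (remaining 165 kg)
P2 (495 kg) → truck 2 (remaining 5 kg)
P3 (168 kg) → truck 3 (remaining 332 kg)
P4 (254 kg) → truck 3 (remaining 78 kg)
P5 (41 kg) → truck 1 (remaining 124 kg)
P6 (292 kg) → truck 4 (remaining 208 kg)
P7 (302 kg) → truck 5 (remaining 198 kg)
P8 (94 kg) → truck 1 (remaining 30 kg)

5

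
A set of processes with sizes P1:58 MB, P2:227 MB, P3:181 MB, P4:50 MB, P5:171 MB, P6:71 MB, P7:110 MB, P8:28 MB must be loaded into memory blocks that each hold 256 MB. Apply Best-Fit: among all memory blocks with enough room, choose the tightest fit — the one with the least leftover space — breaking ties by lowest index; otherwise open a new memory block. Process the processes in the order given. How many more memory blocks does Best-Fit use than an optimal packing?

0

Best-Fit: [58,181] [227,28] [50,171] [71,110] → 4 memory blocks.
Total size 896 MB; any packing needs at least ⌈896/256⌉ = 4 memory blocks.
So 4 is already optimal.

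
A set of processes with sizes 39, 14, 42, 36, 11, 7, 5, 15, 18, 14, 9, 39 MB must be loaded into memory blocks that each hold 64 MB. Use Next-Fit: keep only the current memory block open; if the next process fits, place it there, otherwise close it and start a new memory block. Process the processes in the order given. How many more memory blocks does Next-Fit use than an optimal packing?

1

Next-Fit: [39,14] [42] [36,11,7,5] [15,18,14,9] [39] → 5 memory blocks.
Total size 249 MB; any packing needs at least ⌈249/64⌉ = 4 memory blocks.
An optimal packing achieves that bound: [42,18] [39,15,9] [39,14,11] [36,14,7,5] → 4 memory blocks.
Excess: 5 − 4 = 1.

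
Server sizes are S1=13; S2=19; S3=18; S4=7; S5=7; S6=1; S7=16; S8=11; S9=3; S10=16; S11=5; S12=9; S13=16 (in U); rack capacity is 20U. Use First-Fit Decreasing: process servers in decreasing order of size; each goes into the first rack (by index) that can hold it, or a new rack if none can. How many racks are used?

Sorted descending: 19, 18, 16, 16, 16, 13, 11, 9, 7, 7, 5, 3, 1.
rack 1: place 19U, 1U left
rack 2: place 18U, 2U left
rack 3: place 16U, 4U left
rack 4: place 16U, 4U left
rack 5: place 16U, 4U left
rack 6: place 13U, 7U left
rack 7: place 11U, 9U left
rack 7: place 9U, 0U left
rack 6: place 7U, 0U left
rack 8: place 7U, 13U left
rack 8: place 5U, 8U left
rack 3: place 3U, 1U left
rack 1: place 1U, 0U left

8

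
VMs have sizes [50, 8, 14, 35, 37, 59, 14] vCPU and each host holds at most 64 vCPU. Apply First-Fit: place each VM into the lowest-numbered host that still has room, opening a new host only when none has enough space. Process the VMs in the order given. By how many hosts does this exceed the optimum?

First-Fit: [50,8] [14,35,14] [37] [59] → 4 hosts.
Total size 217 vCPU; any packing needs at least ⌈217/64⌉ = 4 hosts.
So 4 is already optimal.

0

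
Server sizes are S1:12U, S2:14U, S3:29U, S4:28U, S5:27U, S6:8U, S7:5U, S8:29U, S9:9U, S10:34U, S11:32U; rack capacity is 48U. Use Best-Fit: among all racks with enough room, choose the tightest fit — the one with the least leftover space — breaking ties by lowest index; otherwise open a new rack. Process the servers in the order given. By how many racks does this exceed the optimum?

Best-Fit: [12,14] [29,8,5] [28] [27] [29,9] [34] [32] → 7 racks.
6 servers exceed 24U (half the capacity), and no two of those can share a rack, so at least 6 racks are needed.
An optimal packing achieves that bound: [34,14] [32,12] [29,9,8] [29,5] [28] [27] → 6 racks.
Excess: 7 − 6 = 1.

1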